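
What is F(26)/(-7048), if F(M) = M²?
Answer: -169/1762 ≈ -0.095914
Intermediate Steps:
F(26)/(-7048) = 26²/(-7048) = 676*(-1/7048) = -169/1762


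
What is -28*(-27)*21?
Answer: 15876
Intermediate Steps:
-28*(-27)*21 = 756*21 = 15876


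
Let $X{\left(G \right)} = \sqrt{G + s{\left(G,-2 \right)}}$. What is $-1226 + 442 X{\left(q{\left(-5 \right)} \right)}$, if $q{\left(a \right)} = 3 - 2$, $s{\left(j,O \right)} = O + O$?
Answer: $-1226 + 442 i \sqrt{3} \approx -1226.0 + 765.57 i$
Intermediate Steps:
$s{\left(j,O \right)} = 2 O$
$q{\left(a \right)} = 1$
$X{\left(G \right)} = \sqrt{-4 + G}$ ($X{\left(G \right)} = \sqrt{G + 2 \left(-2\right)} = \sqrt{G - 4} = \sqrt{-4 + G}$)
$-1226 + 442 X{\left(q{\left(-5 \right)} \right)} = -1226 + 442 \sqrt{-4 + 1} = -1226 + 442 \sqrt{-3} = -1226 + 442 i \sqrt{3}$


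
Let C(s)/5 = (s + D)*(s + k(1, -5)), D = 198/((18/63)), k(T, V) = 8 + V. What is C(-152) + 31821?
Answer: -371224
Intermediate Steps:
D = 693 (D = 198/((18*(1/63))) = 198/(2/7) = 198*(7/2) = 693)
C(s) = 5*(3 + s)*(693 + s) (C(s) = 5*((s + 693)*(s + (8 - 5))) = 5*((693 + s)*(s + 3)) = 5*((693 + s)*(3 + s)) = 5*((3 + s)*(693 + s)) = 5*(3 + s)*(693 + s))
C(-152) + 31821 = (10395 + 5*(-152)**2 + 3480*(-152)) + 31821 = (10395 + 5*23104 - 528960) + 31821 = (10395 + 115520 - 528960) + 31821 = -403045 + 31821 = -371224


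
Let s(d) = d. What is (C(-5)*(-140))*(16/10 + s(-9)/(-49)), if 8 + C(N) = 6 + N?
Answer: 1748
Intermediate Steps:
C(N) = -2 + N (C(N) = -8 + (6 + N) = -2 + N)
(C(-5)*(-140))*(16/10 + s(-9)/(-49)) = ((-2 - 5)*(-140))*(16/10 - 9/(-49)) = (-7*(-140))*(16*(⅒) - 9*(-1/49)) = 980*(8/5 + 9/49) = 980*(437/245) = 1748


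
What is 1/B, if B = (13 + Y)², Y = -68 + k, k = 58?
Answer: ⅑ ≈ 0.11111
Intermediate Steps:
Y = -10 (Y = -68 + 58 = -10)
B = 9 (B = (13 - 10)² = 3² = 9)
1/B = 1/9 = ⅑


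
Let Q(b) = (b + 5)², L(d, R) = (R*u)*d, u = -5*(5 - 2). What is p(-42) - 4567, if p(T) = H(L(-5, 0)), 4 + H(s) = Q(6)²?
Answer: 10070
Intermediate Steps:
u = -15 (u = -5*3 = -15)
L(d, R) = -15*R*d (L(d, R) = (R*(-15))*d = (-15*R)*d = -15*R*d)
Q(b) = (5 + b)²
H(s) = 14637 (H(s) = -4 + ((5 + 6)²)² = -4 + (11²)² = -4 + 121² = -4 + 14641 = 14637)
p(T) = 14637
p(-42) - 4567 = 14637 - 4567 = 10070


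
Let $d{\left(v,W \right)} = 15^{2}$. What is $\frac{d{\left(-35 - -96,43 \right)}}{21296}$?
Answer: $\frac{225}{21296} \approx 0.010565$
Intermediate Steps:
$d{\left(v,W \right)} = 225$
$\frac{d{\left(-35 - -96,43 \right)}}{21296} = \frac{225}{21296}$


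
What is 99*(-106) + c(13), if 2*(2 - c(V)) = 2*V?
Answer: -10505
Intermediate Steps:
c(V) = 2 - V
99*(-106) + c(13) = 99*(-106) + (2 - 1*13) = -10494 + (2 - 13) = -10494 - 11 = -10505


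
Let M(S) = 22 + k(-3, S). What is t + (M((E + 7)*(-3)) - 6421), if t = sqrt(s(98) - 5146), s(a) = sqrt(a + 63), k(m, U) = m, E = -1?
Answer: -6402 + I*sqrt(5146 - sqrt(161)) ≈ -6402.0 + 71.647*I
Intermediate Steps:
s(a) = sqrt(63 + a)
M(S) = 19 (M(S) = 22 - 3 = 19)
t = sqrt(-5146 + sqrt(161)) (t = sqrt(sqrt(63 + 98) - 5146) = sqrt(sqrt(161) - 5146) = sqrt(-5146 + sqrt(161)) ≈ 71.647*I)
t + (M((E + 7)*(-3)) - 6421) = sqrt(-5146 + sqrt(161)) + (19 - 6421) = sqrt(-5146 + sqrt(161)) - 6402 = -6402 + sqrt(-5146 + sqrt(161))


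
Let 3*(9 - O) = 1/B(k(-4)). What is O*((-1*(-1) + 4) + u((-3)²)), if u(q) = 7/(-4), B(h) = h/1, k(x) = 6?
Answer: 2093/72 ≈ 29.069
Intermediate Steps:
B(h) = h (B(h) = h*1 = h)
O = 161/18 (O = 9 - ⅓/6 = 9 - ⅓*⅙ = 9 - 1/18 = 161/18 ≈ 8.9444)
u(q) = -7/4 (u(q) = 7*(-¼) = -7/4)
O*((-1*(-1) + 4) + u((-3)²)) = 161*((-1*(-1) + 4) - 7/4)/18 = 161*((1 + 4) - 7/4)/18 = 161*(5 - 7/4)/18 = (161/18)*(13/4) = 2093/72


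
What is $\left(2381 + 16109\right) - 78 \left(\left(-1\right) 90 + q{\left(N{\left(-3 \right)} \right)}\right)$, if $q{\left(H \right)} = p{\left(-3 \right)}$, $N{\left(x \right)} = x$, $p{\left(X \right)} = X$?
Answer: $25744$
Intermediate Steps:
$q{\left(H \right)} = -3$
$\left(2381 + 16109\right) - 78 \left(\left(-1\right) 90 + q{\left(N{\left(-3 \right)} \right)}\right) = \left(2381 + 16109\right) - 78 \left(\left(-1\right) 90 - 3\right) = 18490 - 78 \left(-90 - 3\right) = 18490 - -7254 = 18490 + 7254 = 25744$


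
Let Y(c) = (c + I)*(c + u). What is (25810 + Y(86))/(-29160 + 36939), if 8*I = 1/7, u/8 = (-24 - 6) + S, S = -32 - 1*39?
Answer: -1016257/217812 ≈ -4.6658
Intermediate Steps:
S = -71 (S = -32 - 39 = -71)
u = -808 (u = 8*((-24 - 6) - 71) = 8*(-30 - 71) = 8*(-101) = -808)
I = 1/56 (I = (⅛)/7 = (⅛)*(⅐) = 1/56 ≈ 0.017857)
Y(c) = (-808 + c)*(1/56 + c) (Y(c) = (c + 1/56)*(c - 808) = (1/56 + c)*(-808 + c) = (-808 + c)*(1/56 + c))
(25810 + Y(86))/(-29160 + 36939) = (25810 + (-101/7 + 86² - 45247/56*86))/(-29160 + 36939) = (25810 + (-101/7 + 7396 - 1945621/28))/7779 = (25810 - 1738937/28)*(1/7779) = -1016257/28*1/7779 = -1016257/217812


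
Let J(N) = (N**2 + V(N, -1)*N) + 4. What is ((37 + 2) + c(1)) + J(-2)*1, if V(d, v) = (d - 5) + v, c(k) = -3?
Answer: 60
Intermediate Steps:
V(d, v) = -5 + d + v (V(d, v) = (-5 + d) + v = -5 + d + v)
J(N) = 4 + N**2 + N*(-6 + N) (J(N) = (N**2 + (-5 + N - 1)*N) + 4 = (N**2 + (-6 + N)*N) + 4 = (N**2 + N*(-6 + N)) + 4 = 4 + N**2 + N*(-6 + N))
((37 + 2) + c(1)) + J(-2)*1 = ((37 + 2) - 3) + (4 + (-2)**2 - 2*(-6 - 2))*1 = (39 - 3) + (4 + 4 - 2*(-8))*1 = 36 + (4 + 4 + 16)*1 = 36 + 24*1 = 36 + 24 = 60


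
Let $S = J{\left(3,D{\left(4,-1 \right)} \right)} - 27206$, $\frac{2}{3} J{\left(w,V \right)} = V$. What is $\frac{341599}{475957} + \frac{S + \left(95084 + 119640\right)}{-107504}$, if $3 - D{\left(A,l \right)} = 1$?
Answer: $- \frac{52528673701}{51167281328} \approx -1.0266$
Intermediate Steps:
$D{\left(A,l \right)} = 2$ ($D{\left(A,l \right)} = 3 - 1 = 2$)
$J{\left(w,V \right)} = \frac{3 V}{2}$
$S = -27203$ ($S = \frac{3}{2} \cdot 2 - 27206 = 3 - 27206 = -27203$)
$\frac{341599}{475957} + \frac{S + \left(95084 + 119640\right)}{-107504} = \frac{341599}{475957} + \frac{-27203 + \left(95084 + 119640\right)}{-107504} = 341599 \cdot \frac{1}{475957} + \left(-27203 + 214724\right) \left(- \frac{1}{107504}\right) = \frac{341599}{475957} + 187521 \left(- \frac{1}{107504}\right) = \frac{341599}{475957} - \frac{187521}{107504} = - \frac{52528673701}{51167281328}$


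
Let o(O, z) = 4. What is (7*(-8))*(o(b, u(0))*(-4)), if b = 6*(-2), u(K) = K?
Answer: 896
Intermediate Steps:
b = -12
(7*(-8))*(o(b, u(0))*(-4)) = (7*(-8))*(4*(-4)) = -56*(-16) = 896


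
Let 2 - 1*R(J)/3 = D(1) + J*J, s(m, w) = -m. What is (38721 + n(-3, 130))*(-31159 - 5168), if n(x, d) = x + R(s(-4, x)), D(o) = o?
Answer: -1404874071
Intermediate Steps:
R(J) = 3 - 3*J² (R(J) = 6 - 3*(1 + J*J) = 6 - 3*(1 + J²) = 6 + (-3 - 3*J²) = 3 - 3*J²)
n(x, d) = -45 + x (n(x, d) = x + (3 - 3*(-1*(-4))²) = x + (3 - 3*4²) = x + (3 - 3*16) = x + (3 - 48) = x - 45 = -45 + x)
(38721 + n(-3, 130))*(-31159 - 5168) = (38721 + (-45 - 3))*(-31159 - 5168) = (38721 - 48)*(-36327) = 38673*(-36327) = -1404874071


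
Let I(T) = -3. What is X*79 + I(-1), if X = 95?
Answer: 7502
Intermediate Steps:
X*79 + I(-1) = 95*79 - 3 = 7505 - 3 = 7502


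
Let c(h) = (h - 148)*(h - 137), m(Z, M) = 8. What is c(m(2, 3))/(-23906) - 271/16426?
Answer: -151566043/196339978 ≈ -0.77196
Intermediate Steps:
c(h) = (-148 + h)*(-137 + h)
c(m(2, 3))/(-23906) - 271/16426 = (20276 + 8² - 285*8)/(-23906) - 271/16426 = (20276 + 64 - 2280)*(-1/23906) - 271*1/16426 = 18060*(-1/23906) - 271/16426 = -9030/11953 - 271/16426 = -151566043/196339978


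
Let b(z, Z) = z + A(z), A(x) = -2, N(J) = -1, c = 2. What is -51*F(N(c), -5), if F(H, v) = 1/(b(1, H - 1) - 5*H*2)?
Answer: -17/3 ≈ -5.6667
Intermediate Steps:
b(z, Z) = -2 + z (b(z, Z) = z - 2 = -2 + z)
F(H, v) = 1/(-1 - 10*H) (F(H, v) = 1/((-2 + 1) - 5*H*2) = 1/(-1 - 10*H))
-51*F(N(c), -5) = -(-51)/(1 + 10*(-1)) = -(-51)/(1 - 10) = -(-51)/(-9) = -(-51)*(-1)/9 = -51*⅑ = -17/3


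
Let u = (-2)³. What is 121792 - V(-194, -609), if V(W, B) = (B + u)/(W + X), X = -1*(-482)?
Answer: 35076713/288 ≈ 1.2179e+5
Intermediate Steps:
X = 482
u = -8
V(W, B) = (-8 + B)/(482 + W) (V(W, B) = (B - 8)/(W + 482) = (-8 + B)/(482 + W))
121792 - V(-194, -609) = 121792 - (-8 - 609)/(482 - 194) = 121792 - (-617)/288 = 121792 - 1*(-617/288) = 121792 + 617/288 = 35076713/288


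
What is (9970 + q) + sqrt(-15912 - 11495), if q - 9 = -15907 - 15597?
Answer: -21525 + I*sqrt(27407) ≈ -21525.0 + 165.55*I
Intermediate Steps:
q = -31495 (q = 9 + (-15907 - 15597) = 9 - 31504 = -31495)
(9970 + q) + sqrt(-15912 - 11495) = (9970 - 31495) + sqrt(-15912 - 11495) = -21525 + sqrt(-27407) = -21525 + I*sqrt(27407)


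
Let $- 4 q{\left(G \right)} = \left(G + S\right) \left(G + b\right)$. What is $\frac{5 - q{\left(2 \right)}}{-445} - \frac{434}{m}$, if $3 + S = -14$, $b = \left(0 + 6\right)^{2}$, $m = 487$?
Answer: $- \frac{50467}{86686} \approx -0.58218$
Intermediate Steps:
$b = 36$ ($b = 6^{2} = 36$)
$S = -17$ ($S = -3 - 14 = -17$)
$q{\left(G \right)} = - \frac{\left(-17 + G\right) \left(36 + G\right)}{4}$ ($q{\left(G \right)} = - \frac{\left(G - 17\right) \left(G + 36\right)}{4} = - \frac{\left(-17 + G\right) \left(36 + G\right)}{4}$)
$\frac{5 - q{\left(2 \right)}}{-445} - \frac{434}{m} = \frac{5 - \left(153 - \frac{19}{2} - \frac{2^{2}}{4}\right)}{-445} - \frac{434}{487} = \left(5 - \left(153 - \frac{19}{2} - 1\right)\right) \left(- \frac{1}{445}\right) - \frac{434}{487} = \left(5 - \frac{285}{2}\right) \left(- \frac{1}{445}\right) - \frac{434}{487} = \left(- \frac{275}{2}\right) \left(- \frac{1}{445}\right) - \frac{434}{487} = \frac{55}{178} - \frac{434}{487} = - \frac{50467}{86686}$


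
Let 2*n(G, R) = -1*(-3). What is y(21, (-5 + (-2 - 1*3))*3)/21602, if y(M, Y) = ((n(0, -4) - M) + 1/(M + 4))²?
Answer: 135247/7715000 ≈ 0.017530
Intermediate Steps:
n(G, R) = 3/2 (n(G, R) = (-1*(-3))/2 = (½)*3 = 3/2)
y(M, Y) = (3/2 + 1/(4 + M) - M)² (y(M, Y) = ((3/2 - M) + 1/(M + 4))² = ((3/2 - M) + 1/(4 + M))² = (3/2 + 1/(4 + M) - M)²)
y(21, (-5 + (-2 - 1*3))*3)/21602 = ((-14 + 2*21² + 5*21)²/(4*(4 + 21)²))/21602 = ((¼)*(-14 + 2*441 + 105)²/25²)*(1/21602) = ((¼)*(1/625)*(-14 + 882 + 105)²)*(1/21602) = ((¼)*(1/625)*973²)*(1/21602) = ((¼)*(1/625)*946729)*(1/21602) = (946729/2500)*(1/21602) = 135247/7715000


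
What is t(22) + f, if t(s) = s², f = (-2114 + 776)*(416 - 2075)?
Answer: 2220226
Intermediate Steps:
f = 2219742 (f = -1338*(-1659) = 2219742)
t(22) + f = 22² + 2219742 = 484 + 2219742 = 2220226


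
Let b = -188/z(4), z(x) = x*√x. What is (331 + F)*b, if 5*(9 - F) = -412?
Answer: -49632/5 ≈ -9926.4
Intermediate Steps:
z(x) = x^(3/2)
b = -47/2 (b = -188/(4^(3/2)) = -188/8 = -188*⅛ = -47/2 ≈ -23.500)
F = 457/5 (F = 9 - ⅕*(-412) = 9 + 412/5 = 457/5 ≈ 91.400)
(331 + F)*b = (331 + 457/5)*(-47/2) = (2112/5)*(-47/2) = -49632/5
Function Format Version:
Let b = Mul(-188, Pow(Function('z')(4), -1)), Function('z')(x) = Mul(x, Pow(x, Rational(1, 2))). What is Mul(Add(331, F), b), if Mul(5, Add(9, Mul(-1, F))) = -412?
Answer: Rational(-49632, 5) ≈ -9926.4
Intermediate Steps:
Function('z')(x) = Pow(x, Rational(3, 2))
b = Rational(-47, 2) (b = Mul(-188, Pow(Pow(4, Rational(3, 2)), -1)) = Mul(-188, Pow(8, -1)) = Mul(-188, Rational(1, 8)) = Rational(-47, 2) ≈ -23.500)
F = Rational(457, 5) (F = Add(9, Mul(Rational(-1, 5), -412)) = Add(9, Rational(412, 5)) = Rational(457, 5) ≈ 91.400)
Mul(Add(331, F), b) = Mul(Add(331, Rational(457, 5)), Rational(-47, 2)) = Mul(Rational(2112, 5), Rational(-47, 2)) = Rational(-49632, 5)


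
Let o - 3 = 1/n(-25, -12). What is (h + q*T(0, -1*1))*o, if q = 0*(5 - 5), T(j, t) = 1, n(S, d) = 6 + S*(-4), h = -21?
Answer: -6699/106 ≈ -63.198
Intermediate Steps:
n(S, d) = 6 - 4*S
q = 0 (q = 0*0 = 0)
o = 319/106 (o = 3 + 1/(6 - 4*(-25)) = 3 + 1/(6 + 100) = 3 + 1/106 = 319/106 ≈ 3.0094)
(h + q*T(0, -1*1))*o = (-21 + 0*1)*(319/106) = (-21 + 0)*(319/106) = -21*319/106 = -6699/106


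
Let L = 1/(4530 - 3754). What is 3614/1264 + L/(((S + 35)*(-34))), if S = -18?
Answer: 101311183/35433712 ≈ 2.8592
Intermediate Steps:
L = 1/776 ≈ 0.0012887
3614/1264 + L/(((S + 35)*(-34))) = 3614/1264 + 1/(776*(((-18 + 35)*(-34)))) = 3614*(1/1264) + 1/(776*((17*(-34)))) = 1807/632 + (1/776)/(-578) = 1807/632 + (1/776)*(-1/578) = 1807/632 - 1/448528 = 101311183/35433712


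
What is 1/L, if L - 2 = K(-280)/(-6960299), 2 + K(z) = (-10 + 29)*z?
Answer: 6960299/13925920 ≈ 0.49981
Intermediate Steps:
K(z) = -2 + 19*z (K(z) = -2 + (-10 + 29)*z = -2 + 19*z)
L = 13925920/6960299 (L = 2 + (-2 + 19*(-280))/(-6960299) = 2 + (-2 - 5320)*(-1/6960299) = 2 - 5322*(-1/6960299) = 2 + 5322/6960299 = 13925920/6960299 ≈ 2.0008)
1/L = 1/(13925920/6960299) = 6960299/13925920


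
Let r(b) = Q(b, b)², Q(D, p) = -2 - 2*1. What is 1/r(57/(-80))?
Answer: 1/16 ≈ 0.062500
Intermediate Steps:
Q(D, p) = -4 (Q(D, p) = -2 - 2 = -4)
r(b) = 16 (r(b) = (-4)² = 16)
1/r(57/(-80)) = 1/16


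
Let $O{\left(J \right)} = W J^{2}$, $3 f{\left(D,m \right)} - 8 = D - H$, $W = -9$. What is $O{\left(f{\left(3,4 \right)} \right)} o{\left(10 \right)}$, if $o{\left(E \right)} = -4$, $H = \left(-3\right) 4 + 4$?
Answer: $1444$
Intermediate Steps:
$H = -8$ ($H = -12 + 4 = -8$)
$f{\left(D,m \right)} = \frac{16}{3} + \frac{D}{3}$ ($f{\left(D,m \right)} = \frac{8}{3} + \frac{D - -8}{3} = \frac{8}{3} + \frac{D + 8}{3} = \frac{8}{3} + \frac{8 + D}{3} = \frac{8}{3} + \left(\frac{8}{3} + \frac{D}{3}\right) = \frac{16}{3} + \frac{D}{3}$)
$O{\left(J \right)} = - 9 J^{2}$
$O{\left(f{\left(3,4 \right)} \right)} o{\left(10 \right)} = - 9 \left(\frac{16}{3} + \frac{1}{3} \cdot 3\right)^{2} \left(-4\right) = - 9 \left(\frac{16}{3} + 1\right)^{2} \left(-4\right) = - 9 \left(\frac{19}{3}\right)^{2} \left(-4\right) = \left(-9\right) \frac{361}{9} \left(-4\right) = \left(-361\right) \left(-4\right) = 1444$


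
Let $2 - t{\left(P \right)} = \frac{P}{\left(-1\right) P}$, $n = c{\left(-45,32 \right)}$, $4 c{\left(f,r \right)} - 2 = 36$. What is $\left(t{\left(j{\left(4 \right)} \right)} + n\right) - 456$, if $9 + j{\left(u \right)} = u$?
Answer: $- \frac{887}{2} \approx -443.5$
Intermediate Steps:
$c{\left(f,r \right)} = \frac{19}{2}$ ($c{\left(f,r \right)} = \frac{1}{2} + \frac{1}{4} \cdot 36 = \frac{1}{2} + 9 = \frac{19}{2}$)
$n = \frac{19}{2} \approx 9.5$
$j{\left(u \right)} = -9 + u$
$t{\left(P \right)} = 3$ ($t{\left(P \right)} = 2 - \frac{P}{\left(-1\right) P} = 2 - P \left(- \frac{1}{P}\right) = 2 - -1 = 2 + 1 = 3$)
$\left(t{\left(j{\left(4 \right)} \right)} + n\right) - 456 = \left(3 + \frac{19}{2}\right) - 456 = \frac{25}{2} - 456 = - \frac{887}{2}$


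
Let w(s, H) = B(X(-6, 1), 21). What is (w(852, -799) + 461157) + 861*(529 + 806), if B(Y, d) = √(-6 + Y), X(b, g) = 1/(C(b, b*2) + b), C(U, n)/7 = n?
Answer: 1610592 + I*√5410/30 ≈ 1.6106e+6 + 2.4518*I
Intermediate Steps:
C(U, n) = 7*n
X(b, g) = 1/(15*b) (X(b, g) = 1/(7*(b*2) + b) = 1/(7*(2*b) + b) = 1/(14*b + b) = 1/(15*b))
w(s, H) = I*√5410/30 (w(s, H) = √(-6 + (1/15)/(-6)) = √(-6 + (1/15)*(-⅙)) = √(-6 - 1/90) = √(-541/90) = I*√5410/30)
(w(852, -799) + 461157) + 861*(529 + 806) = (I*√5410/30 + 461157) + 861*(529 + 806) = (461157 + I*√5410/30) + 861*1335 = (461157 + I*√5410/30) + 1149435 = 1610592 + I*√5410/30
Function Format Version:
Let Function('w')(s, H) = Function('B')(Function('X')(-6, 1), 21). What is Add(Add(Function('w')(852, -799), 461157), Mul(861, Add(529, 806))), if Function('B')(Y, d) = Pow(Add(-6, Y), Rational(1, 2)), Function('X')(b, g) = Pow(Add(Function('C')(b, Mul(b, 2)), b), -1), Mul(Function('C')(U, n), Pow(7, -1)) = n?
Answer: Add(1610592, Mul(Rational(1, 30), I, Pow(5410, Rational(1, 2)))) ≈ Add(1.6106e+6, Mul(2.4518, I))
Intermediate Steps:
Function('C')(U, n) = Mul(7, n)
Function('X')(b, g) = Mul(Rational(1, 15), Pow(b, -1)) (Function('X')(b, g) = Pow(Add(Mul(7, Mul(b, 2)), b), -1) = Pow(Add(Mul(7, Mul(2, b)), b), -1) = Pow(Add(Mul(14, b), b), -1) = Pow(Mul(15, b), -1) = Mul(Rational(1, 15), Pow(b, -1)))
Function('w')(s, H) = Mul(Rational(1, 30), I, Pow(5410, Rational(1, 2))) (Function('w')(s, H) = Pow(Add(-6, Mul(Rational(1, 15), Pow(-6, -1))), Rational(1, 2)) = Pow(Add(-6, Mul(Rational(1, 15), Rational(-1, 6))), Rational(1, 2)) = Pow(Add(-6, Rational(-1, 90)), Rational(1, 2)) = Pow(Rational(-541, 90), Rational(1, 2)) = Mul(Rational(1, 30), I, Pow(5410, Rational(1, 2))))
Add(Add(Function('w')(852, -799), 461157), Mul(861, Add(529, 806))) = Add(Add(Mul(Rational(1, 30), I, Pow(5410, Rational(1, 2))), 461157), Mul(861, Add(529, 806))) = Add(Add(461157, Mul(Rational(1, 30), I, Pow(5410, Rational(1, 2)))), Mul(861, 1335)) = Add(Add(461157, Mul(Rational(1, 30), I, Pow(5410, Rational(1, 2)))), 1149435) = Add(1610592, Mul(Rational(1, 30), I, Pow(5410, Rational(1, 2))))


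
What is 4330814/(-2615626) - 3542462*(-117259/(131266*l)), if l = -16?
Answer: -271625586189774073/1373371050064 ≈ -1.9778e+5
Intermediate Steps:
4330814/(-2615626) - 3542462*(-117259/(131266*l)) = 4330814/(-2615626) - 3542462/(-131266/117259*(-16)) = 4330814*(-1/2615626) - 3542462/(-131266*1/117259*(-16)) = -2165407/1307813 - 3542462/((-131266/117259*(-16))) = -2165407/1307813 - 3542462/2100256/117259 = -2165407/1307813 - 3542462*117259/2100256 = -2165407/1307813 - 207692775829/1050128 = -271625586189774073/1373371050064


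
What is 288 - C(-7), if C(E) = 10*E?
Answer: 358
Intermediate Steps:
288 - C(-7) = 288 - 10*(-7) = 288 - 1*(-70) = 288 + 70 = 358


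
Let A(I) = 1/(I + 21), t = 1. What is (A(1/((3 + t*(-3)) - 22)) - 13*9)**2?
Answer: 2906827225/212521 ≈ 13678.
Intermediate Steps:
A(I) = 1/(21 + I)
(A(1/((3 + t*(-3)) - 22)) - 13*9)**2 = (1/(21 + 1/((3 + 1*(-3)) - 22)) - 13*9)**2 = (1/(21 + 1/((3 - 3) - 22)) - 117)**2 = (1/(21 + 1/(0 - 22)) - 117)**2 = (1/(21 + 1/(-22)) - 117)**2 = (1/(21 - 1/22) - 117)**2 = (1/(461/22) - 117)**2 = (22/461 - 117)**2 = (-53915/461)**2 = 2906827225/212521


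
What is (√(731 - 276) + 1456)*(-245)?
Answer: -356720 - 245*√455 ≈ -3.6195e+5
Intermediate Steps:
(√(731 - 276) + 1456)*(-245) = (√455 + 1456)*(-245) = (1456 + √455)*(-245) = -356720 - 245*√455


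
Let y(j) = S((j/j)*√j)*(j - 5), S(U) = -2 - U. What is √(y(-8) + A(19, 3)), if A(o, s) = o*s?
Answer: √(83 + 26*I*√2) ≈ 9.3215 + 1.9723*I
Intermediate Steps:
y(j) = (-5 + j)*(-2 - √j) (y(j) = (-2 - j/j*√j)*(j - 5) = (-2 - √j)*(-5 + j) = (-5 + j)*(-2 - √j))
√(y(-8) + A(19, 3)) = √(-(-5 - 8)*(2 + √(-8)) + 19*3) = √(-1*(-13)*(2 + 2*I*√2) + 57) = √((26 + 26*I*√2) + 57) = √(83 + 26*I*√2)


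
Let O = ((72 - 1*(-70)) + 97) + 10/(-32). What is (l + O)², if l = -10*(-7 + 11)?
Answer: 10106041/256 ≈ 39477.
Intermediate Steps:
O = 3819/16 (O = ((72 + 70) + 97) + 10*(-1/32) = (142 + 97) - 5/16 = 239 - 5/16 = 3819/16 ≈ 238.69)
l = -40 (l = -10*4 = -40)
(l + O)² = (-40 + 3819/16)² = (3179/16)² = 10106041/256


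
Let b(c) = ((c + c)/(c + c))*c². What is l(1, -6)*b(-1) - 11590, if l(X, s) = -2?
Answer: -11592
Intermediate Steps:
b(c) = c² (b(c) = ((2*c)/((2*c)))*c² = ((2*c)*(1/(2*c)))*c² = 1*c² = c²)
l(1, -6)*b(-1) - 11590 = -2*(-1)² - 11590 = -2*1 - 11590 = -2 - 11590 = -11592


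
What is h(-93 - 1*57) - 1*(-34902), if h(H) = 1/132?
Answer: 4607065/132 ≈ 34902.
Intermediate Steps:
h(H) = 1/132
h(-93 - 1*57) - 1*(-34902) = 1/132 - 1*(-34902) = 1/132 + 34902 = 4607065/132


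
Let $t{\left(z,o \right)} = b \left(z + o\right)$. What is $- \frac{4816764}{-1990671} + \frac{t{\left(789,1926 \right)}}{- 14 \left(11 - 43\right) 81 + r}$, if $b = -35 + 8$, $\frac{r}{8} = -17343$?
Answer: $\frac{23682685557}{7553932888} \approx 3.1351$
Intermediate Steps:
$r = -138744$ ($r = 8 \left(-17343\right) = -138744$)
$b = -27$
$t{\left(z,o \right)} = - 27 o - 27 z$ ($t{\left(z,o \right)} = - 27 \left(z + o\right) = - 27 \left(o + z\right) = - 27 o - 27 z$)
$- \frac{4816764}{-1990671} + \frac{t{\left(789,1926 \right)}}{- 14 \left(11 - 43\right) 81 + r} = - \frac{4816764}{-1990671} + \frac{\left(-27\right) 1926 - 21303}{- 14 \left(11 - 43\right) 81 - 138744} = \left(-4816764\right) \left(- \frac{1}{1990671}\right) + \frac{-52002 - 21303}{\left(-14\right) \left(-32\right) 81 - 138744} = \frac{1605588}{663557} - \frac{73305}{448 \cdot 81 - 138744} = \frac{1605588}{663557} - \frac{73305}{36288 - 138744} = \frac{1605588}{663557} - \frac{73305}{-102456} = \frac{1605588}{663557} - - \frac{8145}{11384} = \frac{1605588}{663557} + \frac{8145}{11384} = \frac{23682685557}{7553932888}$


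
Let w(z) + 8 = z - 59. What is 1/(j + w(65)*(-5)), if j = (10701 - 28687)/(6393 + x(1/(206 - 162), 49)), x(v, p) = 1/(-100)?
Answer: 639299/4594390 ≈ 0.13915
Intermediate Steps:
w(z) = -67 + z (w(z) = -8 + (z - 59) = -8 + (-59 + z) = -67 + z)
x(v, p) = -1/100
j = -1798600/639299 (j = (10701 - 28687)/(6393 - 1/100) = -17986/639299/100 = -17986*100/639299 = -1798600/639299 ≈ -2.8134)
1/(j + w(65)*(-5)) = 1/(-1798600/639299 + (-67 + 65)*(-5)) = 1/(-1798600/639299 - 2*(-5)) = 1/(-1798600/639299 + 10) = 1/(4594390/639299) = 639299/4594390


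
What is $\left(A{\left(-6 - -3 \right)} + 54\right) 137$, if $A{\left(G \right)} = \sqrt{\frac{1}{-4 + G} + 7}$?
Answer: $7398 + \frac{548 \sqrt{21}}{7} \approx 7756.8$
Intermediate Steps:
$A{\left(G \right)} = \sqrt{7 + \frac{1}{-4 + G}}$
$\left(A{\left(-6 - -3 \right)} + 54\right) 137 = \left(\sqrt{\frac{-27 + 7 \left(-6 - -3\right)}{-4 - 3}} + 54\right) 137 = \left(\sqrt{\frac{-27 + 7 \left(-6 + 3\right)}{-4 + \left(-6 + 3\right)}} + 54\right) 137 = \left(\sqrt{\frac{-27 + 7 \left(-3\right)}{-4 - 3}} + 54\right) 137 = \left(\sqrt{\frac{-27 - 21}{-7}} + 54\right) 137 = \left(\sqrt{\left(- \frac{1}{7}\right) \left(-48\right)} + 54\right) 137 = \left(\sqrt{\frac{48}{7}} + 54\right) 137 = \left(\frac{4 \sqrt{21}}{7} + 54\right) 137 = \left(54 + \frac{4 \sqrt{21}}{7}\right) 137 = 7398 + \frac{548 \sqrt{21}}{7}$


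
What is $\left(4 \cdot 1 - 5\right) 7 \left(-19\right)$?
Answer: $133$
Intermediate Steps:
$\left(4 \cdot 1 - 5\right) 7 \left(-19\right) = \left(4 - 5\right) 7 \left(-19\right) = \left(-1\right) 7 \left(-19\right) = \left(-7\right) \left(-19\right) = 133$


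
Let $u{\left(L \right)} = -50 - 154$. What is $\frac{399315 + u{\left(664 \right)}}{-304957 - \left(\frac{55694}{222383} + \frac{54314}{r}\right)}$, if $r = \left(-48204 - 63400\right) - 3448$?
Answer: $- \frac{729392711433834}{557321776242317} \approx -1.3087$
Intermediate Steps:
$r = -115052$ ($r = -111604 - 3448 = -115052$)
$u{\left(L \right)} = -204$
$\frac{399315 + u{\left(664 \right)}}{-304957 - \left(\frac{55694}{222383} + \frac{54314}{r}\right)} = \frac{399315 - 204}{-304957 - \left(- \frac{27157}{57526} + \frac{55694}{222383}\right)} = \frac{399111}{-304957 - - \frac{405057441}{1827543494}} = \frac{399111}{-304957 + \left(\frac{27157}{57526} - \frac{55694}{222383}\right)} = \frac{399111}{-304957 + \frac{405057441}{1827543494}} = \frac{399111}{- \frac{557321776242317}{1827543494}} = 399111 \left(- \frac{1827543494}{557321776242317}\right) = - \frac{729392711433834}{557321776242317}$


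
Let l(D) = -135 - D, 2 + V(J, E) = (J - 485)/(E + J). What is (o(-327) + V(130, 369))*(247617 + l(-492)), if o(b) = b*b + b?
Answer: 13190492140830/499 ≈ 2.6434e+10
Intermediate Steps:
o(b) = b + b**2 (o(b) = b**2 + b = b + b**2)
V(J, E) = -2 + (-485 + J)/(E + J) (V(J, E) = -2 + (J - 485)/(E + J) = -2 + (-485 + J)/(E + J))
(o(-327) + V(130, 369))*(247617 + l(-492)) = (-327*(1 - 327) + (-485 - 1*130 - 2*369)/(369 + 130))*(247617 + (-135 - 1*(-492))) = (-327*(-326) + (-485 - 130 - 738)/499)*(247617 + (-135 + 492)) = (106602 + (1/499)*(-1353))*(247617 + 357) = (106602 - 1353/499)*247974 = (53193045/499)*247974 = 13190492140830/499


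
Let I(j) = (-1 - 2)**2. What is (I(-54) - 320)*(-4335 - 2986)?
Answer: 2276831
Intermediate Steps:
I(j) = 9 (I(j) = (-3)**2 = 9)
(I(-54) - 320)*(-4335 - 2986) = (9 - 320)*(-4335 - 2986) = -311*(-7321) = 2276831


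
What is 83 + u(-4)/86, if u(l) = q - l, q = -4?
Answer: 83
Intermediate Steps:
u(l) = -4 - l
83 + u(-4)/86 = 83 + (-4 - 1*(-4))/86 = 83 + (-4 + 4)*(1/86) = 83 + 0*(1/86) = 83 + 0 = 83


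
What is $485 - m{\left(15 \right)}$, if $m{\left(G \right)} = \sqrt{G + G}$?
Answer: $485 - \sqrt{30} \approx 479.52$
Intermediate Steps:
$m{\left(G \right)} = \sqrt{2} \sqrt{G}$ ($m{\left(G \right)} = \sqrt{2 G} = \sqrt{2} \sqrt{G}$)
$485 - m{\left(15 \right)} = 485 - \sqrt{2} \sqrt{15} = 485 - \sqrt{30}$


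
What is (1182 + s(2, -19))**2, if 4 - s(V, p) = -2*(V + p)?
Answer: 1327104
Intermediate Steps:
s(V, p) = 4 + 2*V + 2*p (s(V, p) = 4 - (-2)*(V + p) = 4 - (-2*V - 2*p) = 4 + (2*V + 2*p) = 4 + 2*V + 2*p)
(1182 + s(2, -19))**2 = (1182 + (4 + 2*2 + 2*(-19)))**2 = (1182 + (4 + 4 - 38))**2 = (1182 - 30)**2 = 1152**2 = 1327104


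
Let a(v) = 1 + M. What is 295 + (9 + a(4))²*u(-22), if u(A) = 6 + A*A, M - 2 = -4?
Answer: 31655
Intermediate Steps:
M = -2 (M = 2 - 4 = -2)
a(v) = -1 (a(v) = 1 - 2 = -1)
u(A) = 6 + A²
295 + (9 + a(4))²*u(-22) = 295 + (9 - 1)²*(6 + (-22)²) = 295 + 8²*(6 + 484) = 295 + 64*490 = 295 + 31360 = 31655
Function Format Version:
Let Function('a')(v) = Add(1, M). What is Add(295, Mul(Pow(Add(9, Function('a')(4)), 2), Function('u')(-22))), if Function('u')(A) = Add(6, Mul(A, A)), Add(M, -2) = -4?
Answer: 31655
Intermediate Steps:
M = -2 (M = Add(2, -4) = -2)
Function('a')(v) = -1 (Function('a')(v) = Add(1, -2) = -1)
Function('u')(A) = Add(6, Pow(A, 2))
Add(295, Mul(Pow(Add(9, Function('a')(4)), 2), Function('u')(-22))) = Add(295, Mul(Pow(Add(9, -1), 2), Add(6, Pow(-22, 2)))) = Add(295, Mul(Pow(8, 2), Add(6, 484))) = Add(295, Mul(64, 490)) = Add(295, 31360) = 31655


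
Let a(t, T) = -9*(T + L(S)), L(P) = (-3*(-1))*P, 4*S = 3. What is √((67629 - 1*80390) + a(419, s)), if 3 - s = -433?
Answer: I*√66821/2 ≈ 129.25*I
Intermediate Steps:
S = ¾ (S = (¼)*3 = ¾ ≈ 0.75000)
L(P) = 3*P
s = 436 (s = 3 - 1*(-433) = 3 + 433 = 436)
a(t, T) = -81/4 - 9*T (a(t, T) = -9*(T + 3*(¾)) = -9*(T + 9/4) = -9*(9/4 + T) = -81/4 - 9*T)
√((67629 - 1*80390) + a(419, s)) = √((67629 - 1*80390) + (-81/4 - 9*436)) = √((67629 - 80390) + (-81/4 - 3924)) = √(-12761 - 15777/4) = √(-66821/4) = I*√66821/2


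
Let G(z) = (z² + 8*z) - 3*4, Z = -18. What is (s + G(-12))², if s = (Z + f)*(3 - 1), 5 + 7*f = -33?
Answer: 5776/49 ≈ 117.88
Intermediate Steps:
f = -38/7 (f = -5/7 + (⅐)*(-33) = -5/7 - 33/7 = -38/7 ≈ -5.4286)
s = -328/7 (s = (-18 - 38/7)*(3 - 1) = -164/7*2 = -328/7 ≈ -46.857)
G(z) = -12 + z² + 8*z (G(z) = (z² + 8*z) - 12 = -12 + z² + 8*z)
(s + G(-12))² = (-328/7 + (-12 + (-12)² + 8*(-12)))² = (-328/7 + (-12 + 144 - 96))² = (-328/7 + 36)² = (-76/7)² = 5776/49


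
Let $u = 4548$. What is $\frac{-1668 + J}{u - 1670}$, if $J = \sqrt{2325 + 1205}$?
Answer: $- \frac{834}{1439} + \frac{\sqrt{3530}}{2878} \approx -0.55892$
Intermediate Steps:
$J = \sqrt{3530} \approx 59.414$
$\frac{-1668 + J}{u - 1670} = \frac{-1668 + \sqrt{3530}}{4548 - 1670} = \frac{-1668 + \sqrt{3530}}{2878} = \left(-1668 + \sqrt{3530}\right) \frac{1}{2878} = - \frac{834}{1439} + \frac{\sqrt{3530}}{2878}$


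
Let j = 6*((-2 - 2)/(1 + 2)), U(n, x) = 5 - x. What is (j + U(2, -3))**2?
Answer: 0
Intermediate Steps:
j = -8 (j = 6*(-4/3) = -8)
(j + U(2, -3))**2 = (-8 + (5 - 1*(-3)))**2 = (-8 + (5 + 3))**2 = (-8 + 8)**2 = 0**2 = 0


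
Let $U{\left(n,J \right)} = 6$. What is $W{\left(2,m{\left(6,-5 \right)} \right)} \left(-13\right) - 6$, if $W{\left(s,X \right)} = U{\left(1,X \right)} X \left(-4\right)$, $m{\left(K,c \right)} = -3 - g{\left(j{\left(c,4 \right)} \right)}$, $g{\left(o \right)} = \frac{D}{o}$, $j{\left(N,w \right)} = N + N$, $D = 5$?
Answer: $-786$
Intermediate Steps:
$j{\left(N,w \right)} = 2 N$
$g{\left(o \right)} = \frac{5}{o}$
$m{\left(K,c \right)} = -3 - \frac{5}{2 c}$
$W{\left(s,X \right)} = - 24 X$ ($W{\left(s,X \right)} = 6 X \left(-4\right) = - 24 X$)
$W{\left(2,m{\left(6,-5 \right)} \right)} \left(-13\right) - 6 = - 24 \left(-3 - \frac{5}{2 \left(-5\right)}\right) \left(-13\right) - 6 = - 24 \left(-3 - - \frac{1}{2}\right) \left(-13\right) - 6 = - 24 \left(-3 + \frac{1}{2}\right) \left(-13\right) - 6 = \left(-24\right) \left(- \frac{5}{2}\right) \left(-13\right) - 6 = 60 \left(-13\right) - 6 = -780 - 6 = -786$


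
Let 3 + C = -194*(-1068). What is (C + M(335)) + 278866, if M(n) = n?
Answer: 486390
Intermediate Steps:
C = 207189 (C = -3 - 194*(-1068) = -3 + 207192 = 207189)
(C + M(335)) + 278866 = (207189 + 335) + 278866 = 207524 + 278866 = 486390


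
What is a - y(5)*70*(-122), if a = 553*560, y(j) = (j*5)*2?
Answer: 736680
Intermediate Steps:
y(j) = 10*j (y(j) = (5*j)*2 = 10*j)
a = 309680
a - y(5)*70*(-122) = 309680 - 10*5*70*(-122) = 309680 - 50*(-8540) = 309680 - 1*(-427000) = 309680 + 427000 = 736680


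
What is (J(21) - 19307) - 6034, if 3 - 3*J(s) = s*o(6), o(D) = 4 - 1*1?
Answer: -25361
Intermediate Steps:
o(D) = 3 (o(D) = 4 - 1 = 3)
J(s) = 1 - s (J(s) = 1 - s*3/3 = 1 - s)
(J(21) - 19307) - 6034 = ((1 - 1*21) - 19307) - 6034 = ((1 - 21) - 19307) - 6034 = (-20 - 19307) - 6034 = -19327 - 6034 = -25361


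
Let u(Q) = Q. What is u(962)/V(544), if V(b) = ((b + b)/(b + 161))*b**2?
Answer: 339105/160989184 ≈ 0.0021064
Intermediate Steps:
V(b) = 2*b**3/(161 + b) (V(b) = ((2*b)/(161 + b))*b**2 = (2*b/(161 + b))*b**2 = 2*b**3/(161 + b))
u(962)/V(544) = 962/((2*544**3/(161 + 544))) = 962/((2*160989184/705)) = 962/((2*160989184*(1/705))) = 962/(321978368/705) = 962*(705/321978368) = 339105/160989184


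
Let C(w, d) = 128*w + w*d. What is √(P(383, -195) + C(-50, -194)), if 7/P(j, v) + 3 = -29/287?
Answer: √2612141990/890 ≈ 57.426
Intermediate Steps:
P(j, v) = -2009/890 (P(j, v) = 7/(-3 - 29/287) = 7/(-890/287) = 7*(-287/890) = -2009/890)
C(w, d) = 128*w + d*w
√(P(383, -195) + C(-50, -194)) = √(-2009/890 - 50*(128 - 194)) = √(-2009/890 - 50*(-66)) = √(-2009/890 + 3300) = √(2934991/890) = √2612141990/890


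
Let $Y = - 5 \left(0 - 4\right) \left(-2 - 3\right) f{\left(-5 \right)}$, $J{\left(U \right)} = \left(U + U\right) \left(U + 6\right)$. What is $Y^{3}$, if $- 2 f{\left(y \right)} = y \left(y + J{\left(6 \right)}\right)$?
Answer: $-41962796875000$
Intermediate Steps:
$J{\left(U \right)} = 2 U \left(6 + U\right)$
$f{\left(y \right)} = - \frac{y \left(144 + y\right)}{2}$ ($f{\left(y \right)} = - \frac{y \left(y + 2 \cdot 6 \left(6 + 6\right)\right)}{2} = - \frac{y \left(y + 2 \cdot 6 \cdot 12\right)}{2} = - \frac{y \left(y + 144\right)}{2} = - \frac{y \left(144 + y\right)}{2}$)
$Y = -34750$ ($Y = - 5 \left(0 - 4\right) \left(-2 - 3\right) \left(\left(- \frac{1}{2}\right) \left(-5\right) \left(144 - 5\right)\right) = - 5 \left(\left(-4\right) \left(-5\right)\right) \left(\left(- \frac{1}{2}\right) \left(-5\right) 139\right) = \left(-5\right) 20 \cdot \frac{695}{2} = \left(-100\right) \frac{695}{2} = -34750$)
$Y^{3} = \left(-34750\right)^{3} = -41962796875000$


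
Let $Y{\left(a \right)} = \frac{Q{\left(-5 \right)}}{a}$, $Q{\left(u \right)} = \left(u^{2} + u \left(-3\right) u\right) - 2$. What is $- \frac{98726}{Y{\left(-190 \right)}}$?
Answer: $- \frac{4689485}{13} \approx -3.6073 \cdot 10^{5}$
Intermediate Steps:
$Q{\left(u \right)} = -2 - 2 u^{2}$ ($Q{\left(u \right)} = \left(u^{2} + - 3 u u\right) - 2 = \left(u^{2} - 3 u^{2}\right) - 2 = - 2 u^{2} - 2 = -2 - 2 u^{2}$)
$Y{\left(a \right)} = - \frac{52}{a}$ ($Y{\left(a \right)} = \frac{-2 - 2 \left(-5\right)^{2}}{a} = \frac{-2 - 50}{a} = - \frac{52}{a}$)
$- \frac{98726}{Y{\left(-190 \right)}} = - \frac{98726}{\left(-52\right) \frac{1}{-190}} = - \frac{98726}{\left(-52\right) \left(- \frac{1}{190}\right)} = - \frac{98726}{\frac{26}{95}} = \left(-98726\right) \frac{95}{26} = - \frac{4689485}{13}$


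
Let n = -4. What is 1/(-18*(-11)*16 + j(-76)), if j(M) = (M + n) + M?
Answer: 1/3012 ≈ 0.00033201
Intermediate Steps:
j(M) = -4 + 2*M (j(M) = (M - 4) + M = (-4 + M) + M = -4 + 2*M)
1/(-18*(-11)*16 + j(-76)) = 1/(-18*(-11)*16 + (-4 + 2*(-76))) = 1/(198*16 + (-4 - 152)) = 1/(3168 - 156) = 1/3012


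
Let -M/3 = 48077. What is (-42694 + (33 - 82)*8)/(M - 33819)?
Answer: 7181/29675 ≈ 0.24199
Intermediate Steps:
M = -144231 (M = -3*48077 = -144231)
(-42694 + (33 - 82)*8)/(M - 33819) = (-42694 + (33 - 82)*8)/(-144231 - 33819) = (-42694 - 49*8)/(-178050) = (-42694 - 392)*(-1/178050) = -43086*(-1/178050) = 7181/29675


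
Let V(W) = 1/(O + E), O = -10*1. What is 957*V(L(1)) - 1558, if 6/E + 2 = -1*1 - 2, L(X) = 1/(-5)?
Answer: -92033/56 ≈ -1643.4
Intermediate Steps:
L(X) = -⅕
O = -10
E = -6/5 (E = 6/(-2 + (-1*1 - 2)) = 6/(-2 + (-1 - 2)) = 6/(-2 - 3) = 6/(-5) = 6*(-⅕) = -6/5 ≈ -1.2000)
V(W) = -5/56 (V(W) = 1/(-10 - 6/5) = 1/(-56/5) = -5/56)
957*V(L(1)) - 1558 = 957*(-5/56) - 1558 = -4785/56 - 1558 = -92033/56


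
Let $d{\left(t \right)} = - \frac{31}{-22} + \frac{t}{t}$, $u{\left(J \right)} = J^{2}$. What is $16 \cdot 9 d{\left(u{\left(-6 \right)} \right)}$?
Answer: $\frac{3816}{11} \approx 346.91$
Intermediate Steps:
$d{\left(t \right)} = \frac{53}{22}$ ($d{\left(t \right)} = \left(-31\right) \left(- \frac{1}{22}\right) + 1 = \frac{31}{22} + 1 = \frac{53}{22}$)
$16 \cdot 9 d{\left(u{\left(-6 \right)} \right)} = 16 \cdot 9 \cdot \frac{53}{22} = 144 \cdot \frac{53}{22} = \frac{3816}{11}$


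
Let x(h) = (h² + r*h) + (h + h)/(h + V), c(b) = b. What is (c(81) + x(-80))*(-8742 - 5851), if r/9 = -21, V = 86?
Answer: -944502739/3 ≈ -3.1483e+8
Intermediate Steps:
r = -189 (r = 9*(-21) = -189)
x(h) = h² - 189*h + 2*h/(86 + h) (x(h) = (h² - 189*h) + (h + h)/(h + 86) = (h² - 189*h) + (2*h)/(86 + h) = (h² - 189*h) + 2*h/(86 + h) = h² - 189*h + 2*h/(86 + h))
(c(81) + x(-80))*(-8742 - 5851) = (81 - 80*(-16252 + (-80)² - 103*(-80))/(86 - 80))*(-8742 - 5851) = (81 - 80*(-16252 + 6400 + 8240)/6)*(-14593) = (81 - 80*⅙*(-1612))*(-14593) = (81 + 64480/3)*(-14593) = (64723/3)*(-14593) = -944502739/3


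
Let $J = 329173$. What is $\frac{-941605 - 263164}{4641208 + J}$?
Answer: $- \frac{1204769}{4970381} \approx -0.24239$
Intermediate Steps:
$\frac{-941605 - 263164}{4641208 + J} = \frac{-941605 - 263164}{4641208 + 329173} = - \frac{1204769}{4970381}$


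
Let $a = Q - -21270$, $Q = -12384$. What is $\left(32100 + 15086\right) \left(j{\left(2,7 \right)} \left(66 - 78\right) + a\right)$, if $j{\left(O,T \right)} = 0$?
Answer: $419294796$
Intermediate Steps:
$a = 8886$ ($a = -12384 - -21270 = -12384 + 21270 = 8886$)
$\left(32100 + 15086\right) \left(j{\left(2,7 \right)} \left(66 - 78\right) + a\right) = \left(32100 + 15086\right) \left(0 \left(66 - 78\right) + 8886\right) = 47186 \left(0 \left(-12\right) + 8886\right) = 47186 \left(0 + 8886\right) = 47186 \cdot 8886 = 419294796$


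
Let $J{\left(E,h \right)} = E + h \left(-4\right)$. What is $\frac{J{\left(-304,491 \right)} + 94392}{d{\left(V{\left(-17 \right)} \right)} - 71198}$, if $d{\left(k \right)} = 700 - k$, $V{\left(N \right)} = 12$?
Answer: $- \frac{46062}{35255} \approx -1.3065$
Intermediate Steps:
$J{\left(E,h \right)} = E - 4 h$
$\frac{J{\left(-304,491 \right)} + 94392}{d{\left(V{\left(-17 \right)} \right)} - 71198} = \frac{\left(-304 - 1964\right) + 94392}{\left(700 - 12\right) - 71198} = \frac{-2268 + 94392}{688 - 71198} = \frac{92124}{-70510} = 92124 \left(- \frac{1}{70510}\right) = - \frac{46062}{35255}$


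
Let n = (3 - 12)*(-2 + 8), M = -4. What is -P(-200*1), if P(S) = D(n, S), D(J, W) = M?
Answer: 4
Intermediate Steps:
n = -54 (n = -9*6 = -54)
D(J, W) = -4
P(S) = -4
-P(-200*1) = -1*(-4) = 4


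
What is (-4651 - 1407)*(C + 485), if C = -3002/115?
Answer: -319698834/115 ≈ -2.7800e+6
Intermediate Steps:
C = -3002/115 (C = -3002*1/115 = -3002/115 ≈ -26.104)
(-4651 - 1407)*(C + 485) = (-4651 - 1407)*(-3002/115 + 485) = -6058*52773/115 = -319698834/115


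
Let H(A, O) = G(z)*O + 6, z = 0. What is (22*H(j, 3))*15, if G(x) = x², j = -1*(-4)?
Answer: 1980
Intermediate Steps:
j = 4
H(A, O) = 6 (H(A, O) = 0²*O + 6 = 0*O + 6 = 0 + 6 = 6)
(22*H(j, 3))*15 = (22*6)*15 = 132*15 = 1980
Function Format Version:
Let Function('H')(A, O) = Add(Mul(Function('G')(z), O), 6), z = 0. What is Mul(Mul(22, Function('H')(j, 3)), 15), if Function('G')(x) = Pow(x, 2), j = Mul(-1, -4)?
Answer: 1980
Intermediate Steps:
j = 4
Function('H')(A, O) = 6 (Function('H')(A, O) = Add(Mul(Pow(0, 2), O), 6) = Add(Mul(0, O), 6) = Add(0, 6) = 6)
Mul(Mul(22, Function('H')(j, 3)), 15) = Mul(Mul(22, 6), 15) = Mul(132, 15) = 1980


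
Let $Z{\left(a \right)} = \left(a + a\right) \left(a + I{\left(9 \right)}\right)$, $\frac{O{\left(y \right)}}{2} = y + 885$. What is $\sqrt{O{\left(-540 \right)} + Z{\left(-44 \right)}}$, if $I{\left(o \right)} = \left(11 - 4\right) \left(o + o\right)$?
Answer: $i \sqrt{6526} \approx 80.784 i$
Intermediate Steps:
$I{\left(o \right)} = 14 o$ ($I{\left(o \right)} = 7 \cdot 2 o = 14 o$)
$O{\left(y \right)} = 1770 + 2 y$ ($O{\left(y \right)} = 2 \left(y + 885\right) = 2 \left(885 + y\right) = 1770 + 2 y$)
$Z{\left(a \right)} = 2 a \left(126 + a\right)$ ($Z{\left(a \right)} = \left(a + a\right) \left(a + 14 \cdot 9\right) = 2 a \left(a + 126\right) = 2 a \left(126 + a\right)$)
$\sqrt{O{\left(-540 \right)} + Z{\left(-44 \right)}} = \sqrt{\left(1770 + 2 \left(-540\right)\right) + 2 \left(-44\right) \left(126 - 44\right)} = \sqrt{\left(1770 - 1080\right) + 2 \left(-44\right) 82} = \sqrt{690 - 7216} = \sqrt{-6526} = i \sqrt{6526}$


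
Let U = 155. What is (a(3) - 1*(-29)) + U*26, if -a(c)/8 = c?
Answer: 4035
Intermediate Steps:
a(c) = -8*c
(a(3) - 1*(-29)) + U*26 = (-8*3 - 1*(-29)) + 155*26 = (-24 + 29) + 4030 = 5 + 4030 = 4035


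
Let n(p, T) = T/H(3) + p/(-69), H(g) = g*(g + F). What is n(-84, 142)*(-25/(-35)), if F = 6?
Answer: 20110/4347 ≈ 4.6262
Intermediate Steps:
H(g) = g*(6 + g) (H(g) = g*(g + 6) = g*(6 + g))
n(p, T) = -p/69 + T/27 (n(p, T) = T/((3*(6 + 3))) + p/(-69) = T/((3*9)) + p*(-1/69) = T/27 - p/69 = -p/69 + T/27)
n(-84, 142)*(-25/(-35)) = (-1/69*(-84) + (1/27)*142)*(-25/(-35)) = (28/23 + 142/27)*(-25*(-1/35)) = (4022/621)*(5/7) = 20110/4347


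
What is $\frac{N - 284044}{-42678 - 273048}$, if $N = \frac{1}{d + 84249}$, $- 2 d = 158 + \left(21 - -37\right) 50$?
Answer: $\frac{7832039893}{8705618240} \approx 0.89965$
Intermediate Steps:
$d = -1529$ ($d = - \frac{158 + \left(21 - -37\right) 50}{2} = - \frac{158 + \left(21 + 37\right) 50}{2} = - \frac{158 + 58 \cdot 50}{2} = - \frac{158 + 2900}{2} = \left(- \frac{1}{2}\right) 3058 = -1529$)
$N = \frac{1}{82720}$ ($N = \frac{1}{-1529 + 84249} = \frac{1}{82720} \approx 1.2089 \cdot 10^{-5}$)
$\frac{N - 284044}{-42678 - 273048} = \frac{\frac{1}{82720} - 284044}{-42678 - 273048} = \frac{\frac{1}{82720} - 284044}{-315726} = \left(- \frac{23496119679}{82720}\right) \left(- \frac{1}{315726}\right) = \frac{7832039893}{8705618240}$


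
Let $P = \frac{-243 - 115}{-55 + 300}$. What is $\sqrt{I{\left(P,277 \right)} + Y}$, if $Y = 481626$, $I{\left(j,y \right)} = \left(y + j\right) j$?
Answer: $\frac{2 \sqrt{7221358286}}{245} \approx 693.7$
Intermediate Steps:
$P = - \frac{358}{245} \approx -1.4612$
$I{\left(j,y \right)} = j \left(j + y\right)$ ($I{\left(j,y \right)} = \left(j + y\right) j = j \left(j + y\right)$)
$\sqrt{I{\left(P,277 \right)} + Y} = \sqrt{- \frac{358 \left(- \frac{358}{245} + 277\right)}{245} + 481626} = \sqrt{\left(- \frac{358}{245}\right) \frac{67507}{245} + 481626} = \sqrt{- \frac{24167506}{60025} + 481626} = \sqrt{\frac{28885433144}{60025}} = \frac{2 \sqrt{7221358286}}{245}$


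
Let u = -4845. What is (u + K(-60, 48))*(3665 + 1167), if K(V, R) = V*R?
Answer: -37327200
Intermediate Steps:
K(V, R) = R*V
(u + K(-60, 48))*(3665 + 1167) = (-4845 + 48*(-60))*(3665 + 1167) = (-4845 - 2880)*4832 = -7725*4832 = -37327200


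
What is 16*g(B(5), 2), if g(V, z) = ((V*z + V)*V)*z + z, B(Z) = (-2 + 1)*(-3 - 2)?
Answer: 2432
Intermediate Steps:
B(Z) = 5 (B(Z) = -1*(-5) = 5)
g(V, z) = z + V*z*(V + V*z) (g(V, z) = ((V + V*z)*V)*z + z = (V*(V + V*z))*z + z = V*z*(V + V*z) + z = z + V*z*(V + V*z))
16*g(B(5), 2) = 16*(2*(1 + 5² + 2*5²)) = 16*(2*(1 + 25 + 2*25)) = 16*(2*(1 + 25 + 50)) = 16*(2*76) = 16*152 = 2432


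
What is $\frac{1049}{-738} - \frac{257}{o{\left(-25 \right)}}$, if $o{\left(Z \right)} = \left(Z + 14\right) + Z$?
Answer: $\frac{2813}{492} \approx 5.7175$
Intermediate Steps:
$o{\left(Z \right)} = 14 + 2 Z$ ($o{\left(Z \right)} = \left(14 + Z\right) + Z = 14 + 2 Z$)
$\frac{1049}{-738} - \frac{257}{o{\left(-25 \right)}} = \frac{1049}{-738} - \frac{257}{14 + 2 \left(-25\right)} = 1049 \left(- \frac{1}{738}\right) - \frac{257}{14 - 50} = - \frac{1049}{738} - \frac{257}{-36} = - \frac{1049}{738} - - \frac{257}{36} = - \frac{1049}{738} + \frac{257}{36} = \frac{2813}{492}$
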